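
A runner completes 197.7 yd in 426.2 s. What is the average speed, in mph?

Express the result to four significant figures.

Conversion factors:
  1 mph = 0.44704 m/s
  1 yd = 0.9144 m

0.9488 mph

197.7 yd × 0.9144 = 180.777 m
v = d / t = 180.777 m / 426.2 s = 0.42416 m/s
0.42416 m/s ÷ (0.44704 m/s/mph) = 0.948819 mph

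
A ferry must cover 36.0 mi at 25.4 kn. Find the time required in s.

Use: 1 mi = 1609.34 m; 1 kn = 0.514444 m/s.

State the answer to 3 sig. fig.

36.0 mi × 1609.34 = 57936.2 m
25.4 kn × 0.514444 = 13.0669 m/s
t = d / v = 57936.2 m / 13.0669 m/s = 4433.81 s

4430 s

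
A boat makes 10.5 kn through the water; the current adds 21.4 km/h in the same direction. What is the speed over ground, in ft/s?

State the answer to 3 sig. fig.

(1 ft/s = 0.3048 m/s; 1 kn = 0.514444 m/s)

37.2 ft/s

10.5 kn × 0.514444 = 5.40166 m/s
21.4 km/h × (1/3.6) = 5.94444 m/s
Combined: 5.40166 + 5.94444 = 11.3461 m/s
In ft/s: 11.3461 / 0.3048 = 37.2247 ft/s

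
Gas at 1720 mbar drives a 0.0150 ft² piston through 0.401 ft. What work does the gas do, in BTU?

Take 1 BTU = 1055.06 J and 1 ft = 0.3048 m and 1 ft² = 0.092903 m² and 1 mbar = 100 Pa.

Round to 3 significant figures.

0.0278 BTU

1720 mbar → 172000 Pa
0.0150 ft² → 0.00139354 m²
F = P × A = 172000 × 0.00139354 = 239.689 N
0.401 ft → 0.122225 m
W = F × d = 239.689 × 0.122225 = 29.296 J
In BTU: 29.296 / 1055.06 = 0.0277671 BTU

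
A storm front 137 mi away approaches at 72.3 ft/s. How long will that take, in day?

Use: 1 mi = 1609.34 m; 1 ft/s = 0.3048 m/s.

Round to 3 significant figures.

0.116 day

137 mi × 1609.34 = 220480 m
72.3 ft/s × 0.3048 = 22.037 m/s
t = d / v = 220480 m / 22.037 m/s = 10005 s
10005 s ÷ (86400 s/day) = 0.115799 day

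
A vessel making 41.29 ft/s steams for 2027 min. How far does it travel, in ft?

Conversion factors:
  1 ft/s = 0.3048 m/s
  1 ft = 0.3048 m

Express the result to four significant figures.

41.29 ft/s × 0.3048 = 12.5852 m/s
2027 min × 60 = 121620 s
d = v × t = 12.5852 m/s × 121620 s = 1.53061×10⁶ m
1.53061×10⁶ m ÷ (0.3048 m/ft) = 5.02169×10⁶ ft

5.022×10⁶ ft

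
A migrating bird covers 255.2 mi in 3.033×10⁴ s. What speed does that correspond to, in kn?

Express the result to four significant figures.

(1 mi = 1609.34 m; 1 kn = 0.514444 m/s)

255.2 mi × 1609.34 = 410704 m
v = d / t = 410704 m / 30330 s = 13.5412 m/s
13.5412 m/s ÷ (0.514444 m/s/kn) = 26.322 kn

26.32 kn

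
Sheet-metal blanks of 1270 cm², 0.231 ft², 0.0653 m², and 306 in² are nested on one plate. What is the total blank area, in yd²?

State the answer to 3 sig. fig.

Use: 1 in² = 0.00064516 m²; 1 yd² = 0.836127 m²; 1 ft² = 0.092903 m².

1270 cm² × 0.0001 = 0.127 m²
0.231 ft² × 0.092903 = 0.0214606 m²
0.0653 m² (already m²)
306 in² × 0.00064516 = 0.197419 m²
Total: 0.127 + 0.0214606 + 0.0653 + 0.197419 = 0.41118 m²
In yd²: 0.41118 / 0.836127 = 0.491767 yd²

0.492 yd²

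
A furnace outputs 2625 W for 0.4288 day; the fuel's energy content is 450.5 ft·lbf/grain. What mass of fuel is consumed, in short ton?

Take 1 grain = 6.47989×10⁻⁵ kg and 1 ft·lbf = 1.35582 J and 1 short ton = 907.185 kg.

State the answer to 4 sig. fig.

0.4288 day → 37048.3 s
E = P × t = 2625 × 37048.3 = 9.72518×10⁷ J
450.5 ft·lbf/grain → 9.42604×10⁶ J/kg
m = E / e_s = 9.72518×10⁷ / 9.42604×10⁶ = 10.3174 kg
In short ton: 10.3174 / 907.185 = 0.011373 short ton

0.01137 short ton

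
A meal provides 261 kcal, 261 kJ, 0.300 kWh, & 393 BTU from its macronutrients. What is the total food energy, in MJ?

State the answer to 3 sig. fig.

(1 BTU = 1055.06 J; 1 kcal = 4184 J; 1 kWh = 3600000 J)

261 kcal × 4184 = 1.09202×10⁶ J
261 kJ × 1000 = 261000 J
0.300 kWh × 3600000 = 1.08×10⁶ J
393 BTU × 1055.06 = 414639 J
Sum: 1.09202×10⁶ + 261000 + 1.08×10⁶ + 414639 = 2.84766×10⁶ J
In MJ: 2.84766×10⁶ / 1000000 = 2.84766 MJ

2.85 MJ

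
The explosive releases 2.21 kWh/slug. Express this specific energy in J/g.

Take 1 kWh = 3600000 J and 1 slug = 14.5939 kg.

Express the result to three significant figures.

545 J/g

2.21 kWh/slug × 3600000 J/kWh ÷ 14.5939 kg/slug = 545159 J/kg
545159 J/kg × 0.001 kg/g = 545.159 J/g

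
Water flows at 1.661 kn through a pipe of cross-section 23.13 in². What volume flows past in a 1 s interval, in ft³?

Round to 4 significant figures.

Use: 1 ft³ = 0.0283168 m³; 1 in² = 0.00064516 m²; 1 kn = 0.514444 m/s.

1.661 kn × 0.514444 = 0.854491 m/s
23.13 in² × 0.00064516 = 0.0149226 m²
V = v × A × t = 0.854491 m/s × 0.0149226 m² × 1 s = 0.0127512 m³
0.0127512 m³ ÷ (0.0283168 m³/ft³) = 0.450305 ft³

0.4503 ft³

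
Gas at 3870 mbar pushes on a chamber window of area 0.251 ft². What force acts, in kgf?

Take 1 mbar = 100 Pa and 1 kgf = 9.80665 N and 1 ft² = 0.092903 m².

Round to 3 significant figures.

920 kgf

3870 mbar × 100 → 387000 Pa
0.251 ft² × 0.092903 → 0.0233187 m²
F = P × A = 387000 Pa × 0.0233187 m² = 9024.34 N
9024.34 N ÷ (9.80665 N/kgf) = 920.227 kgf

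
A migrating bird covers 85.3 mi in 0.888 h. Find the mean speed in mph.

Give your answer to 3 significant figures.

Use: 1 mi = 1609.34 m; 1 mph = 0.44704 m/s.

96.1 mph

85.3 mi × 1609.34 = 137277 m
0.888 h × 3600 = 3196.8 s
v = d / t = 137277 m / 3196.8 s = 42.942 m/s
42.942 m/s ÷ (0.44704 m/s/mph) = 96.0585 mph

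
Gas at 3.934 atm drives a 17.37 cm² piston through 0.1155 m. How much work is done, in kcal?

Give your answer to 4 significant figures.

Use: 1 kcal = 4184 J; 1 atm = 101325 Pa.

0.01911 kcal

3.934 atm → 398613 Pa
17.37 cm² → 0.001737 m²
F = P × A = 398613 × 0.001737 = 692.391 N
W = F × d = 692.391 × 0.1155 = 79.9712 J
In kcal: 79.9712 / 4184 = 0.0191136 kcal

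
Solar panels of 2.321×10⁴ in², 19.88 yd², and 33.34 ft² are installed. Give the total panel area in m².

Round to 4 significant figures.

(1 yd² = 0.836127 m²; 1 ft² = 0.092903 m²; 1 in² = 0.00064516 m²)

34.69 m²

2.321×10⁴ in² × 0.00064516 = 14.9742 m²
19.88 yd² × 0.836127 = 16.6222 m²
33.34 ft² × 0.092903 = 3.09739 m²
Total: 14.9742 + 16.6222 + 3.09739 = 34.6938 m²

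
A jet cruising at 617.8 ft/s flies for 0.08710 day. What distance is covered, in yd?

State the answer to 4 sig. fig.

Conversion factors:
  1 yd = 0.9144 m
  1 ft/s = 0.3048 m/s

1.550×10⁶ yd

617.8 ft/s × 0.3048 = 188.305 m/s
0.08710 day × 86400 = 7525.44 s
d = v × t = 188.305 m/s × 7525.44 s = 1.41708×10⁶ m
1.41708×10⁶ m ÷ (0.9144 m/yd) = 1.54974×10⁶ yd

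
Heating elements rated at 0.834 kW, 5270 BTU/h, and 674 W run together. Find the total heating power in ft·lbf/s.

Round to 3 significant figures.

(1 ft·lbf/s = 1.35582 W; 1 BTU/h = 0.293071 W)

0.834 kW × 1000 → 834 W
5270 BTU/h × 0.293071 → 1544.48 W
674 W (already W)
Combined: 834 + 1544.48 + 674 = 3052.48 W
In ft·lbf/s: 3052.48 / 1.35582 = 2251.39 ft·lbf/s

2250 ft·lbf/s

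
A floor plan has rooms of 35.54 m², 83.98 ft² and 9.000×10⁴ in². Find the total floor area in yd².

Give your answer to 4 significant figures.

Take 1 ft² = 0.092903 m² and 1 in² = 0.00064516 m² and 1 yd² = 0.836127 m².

35.54 m² (already m²)
83.98 ft² × 0.092903 = 7.80199 m²
9.000×10⁴ in² × 0.00064516 = 58.0644 m²
Sum: 35.54 + 7.80199 + 58.0644 = 101.406 m²
In yd²: 101.406 / 0.836127 = 121.281 yd²

121.3 yd²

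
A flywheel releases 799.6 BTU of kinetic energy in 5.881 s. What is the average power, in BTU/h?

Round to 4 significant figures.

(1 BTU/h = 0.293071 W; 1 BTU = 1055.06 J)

799.6 BTU × 1055.06 = 843626 J
P = E / t = 843626 J / 5.881 s = 143449 W
143449 W ÷ (0.293071 W/BTU/h) = 489468 BTU/h

4.895×10⁵ BTU/h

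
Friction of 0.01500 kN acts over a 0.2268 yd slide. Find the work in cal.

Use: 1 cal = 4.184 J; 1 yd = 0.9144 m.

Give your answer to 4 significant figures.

0.7435 cal

0.01500 kN × 1000 → 15 N
0.2268 yd × 0.9144 → 0.207386 m
W = F × d = 15 N × 0.207386 m = 3.11079 J
3.11079 J ÷ (4.184 J/cal) = 0.743497 cal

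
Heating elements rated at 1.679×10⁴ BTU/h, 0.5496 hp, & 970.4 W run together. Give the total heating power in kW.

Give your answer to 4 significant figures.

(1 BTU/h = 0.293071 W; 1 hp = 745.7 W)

6.301 kW

1.679×10⁴ BTU/h × 0.293071 = 4920.66 W
0.5496 hp × 745.7 = 409.837 W
970.4 W (already W)
Combined: 4920.66 + 409.837 + 970.4 = 6300.9 W
In kW: 6300.9 / 1000 = 6.3009 kW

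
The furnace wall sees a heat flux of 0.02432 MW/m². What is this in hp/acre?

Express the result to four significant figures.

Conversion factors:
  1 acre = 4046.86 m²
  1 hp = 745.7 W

0.02432 MW/m² × 1000000 W/MW = 24320 W/m²
24320 W/m² ÷ 745.7 W/hp × 4046.86 m²/acre = 131983 hp/acre

1.320×10⁵ hp/acre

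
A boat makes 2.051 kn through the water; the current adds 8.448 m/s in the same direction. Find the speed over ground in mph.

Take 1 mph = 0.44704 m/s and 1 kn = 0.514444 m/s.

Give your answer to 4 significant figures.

21.26 mph

2.051 kn × 0.514444 = 1.05512 m/s
8.448 m/s (already m/s)
Total: 1.05512 + 8.448 = 9.50312 m/s
In mph: 9.50312 / 0.44704 = 21.2579 mph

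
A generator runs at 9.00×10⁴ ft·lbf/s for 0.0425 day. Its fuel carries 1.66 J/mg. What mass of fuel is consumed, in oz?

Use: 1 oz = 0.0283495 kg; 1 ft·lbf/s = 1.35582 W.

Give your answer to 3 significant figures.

9520 oz

9.00×10⁴ ft·lbf/s → 122024 W
0.0425 day → 3672 s
E = P × t = 122024 × 3672 = 4.48072×10⁸ J
1.66 J/mg → 1.66×10⁶ J/kg
m = E / e_s = 4.48072×10⁸ / 1.66×10⁶ = 269.923 kg
In oz: 269.923 / 0.0283495 = 9521.26 oz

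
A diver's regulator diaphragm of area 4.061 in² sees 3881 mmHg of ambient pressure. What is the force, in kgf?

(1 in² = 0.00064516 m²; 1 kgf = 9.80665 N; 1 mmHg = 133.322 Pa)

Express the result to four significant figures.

138.2 kgf

3881 mmHg × 133.322 → 517423 Pa
4.061 in² × 0.00064516 → 0.00261999 m²
F = P × A = 517423 Pa × 0.00261999 m² = 1355.64 N
1355.64 N ÷ (9.80665 N/kgf) = 138.237 kgf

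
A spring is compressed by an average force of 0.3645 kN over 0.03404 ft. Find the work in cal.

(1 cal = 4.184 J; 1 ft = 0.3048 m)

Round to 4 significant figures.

0.3645 kN × 1000 → 364.5 N
0.03404 ft × 0.3048 → 0.0103754 m
W = F × d = 364.5 N × 0.0103754 m = 3.78183 J
3.78183 J ÷ (4.184 J/cal) = 0.903879 cal

0.9039 cal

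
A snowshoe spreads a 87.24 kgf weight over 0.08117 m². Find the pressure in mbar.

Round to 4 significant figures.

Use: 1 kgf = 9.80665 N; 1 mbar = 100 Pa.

105.4 mbar

87.24 kgf × 9.80665 → 855.532 N
P = F / A = 855.532 N / 0.08117 m² = 10540 Pa
10540 Pa ÷ (100 Pa/mbar) = 105.4 mbar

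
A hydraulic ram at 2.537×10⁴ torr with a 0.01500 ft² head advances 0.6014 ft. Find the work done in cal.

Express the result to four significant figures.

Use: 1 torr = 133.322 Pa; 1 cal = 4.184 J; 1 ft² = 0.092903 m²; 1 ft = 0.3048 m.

2.537×10⁴ torr → 3.38238×10⁶ Pa
0.01500 ft² → 0.00139354 m²
F = P × A = 3.38238×10⁶ × 0.00139354 = 4713.48 N
0.6014 ft → 0.183307 m
W = F × d = 4713.48 × 0.183307 = 864.014 J
In cal: 864.014 / 4.184 = 206.504 cal

206.5 cal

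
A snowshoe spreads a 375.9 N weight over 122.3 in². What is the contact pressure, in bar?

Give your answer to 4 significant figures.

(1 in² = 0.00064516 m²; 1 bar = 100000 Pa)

122.3 in² × 0.00064516 = 0.0789031 m²
P = F / A = 375.9 N / 0.0789031 m² = 4764.07 Pa
4764.07 Pa ÷ (100000 Pa/bar) = 0.0476407 bar

0.04764 bar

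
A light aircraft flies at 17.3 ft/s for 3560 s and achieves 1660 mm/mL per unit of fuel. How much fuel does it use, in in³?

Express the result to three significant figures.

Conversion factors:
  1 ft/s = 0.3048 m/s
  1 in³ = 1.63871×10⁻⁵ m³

17.3 ft/s → 5.27304 m/s
d = v × t = 5.27304 × 3560 = 18772 m
1660 mm/mL → 1.66×10⁶ m/m³
V = d / (distance per unit fuel) = 18772 / 1.66×10⁶ = 0.0113084 m³
In in³: 0.0113084 / 1.63871×10⁻⁵ = 690.079 in³

690 in³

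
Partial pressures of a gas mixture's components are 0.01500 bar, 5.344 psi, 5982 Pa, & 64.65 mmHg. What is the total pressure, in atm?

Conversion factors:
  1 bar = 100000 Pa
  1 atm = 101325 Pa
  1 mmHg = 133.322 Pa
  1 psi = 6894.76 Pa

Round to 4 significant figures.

0.5225 atm

0.01500 bar × 100000 = 1500 Pa
5.344 psi × 6894.76 = 36845.6 Pa
5982 Pa (already Pa)
64.65 mmHg × 133.322 = 8619.27 Pa
Sum: 1500 + 36845.6 + 5982 + 8619.27 = 52946.9 Pa
In atm: 52946.9 / 101325 = 0.522545 atm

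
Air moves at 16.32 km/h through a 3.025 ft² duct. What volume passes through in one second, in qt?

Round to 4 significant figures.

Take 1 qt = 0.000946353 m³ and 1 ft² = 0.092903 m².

16.32 km/h × (1/3.6) = 4.53333 m/s
3.025 ft² × 0.092903 = 0.281032 m²
V = v × A × t = 4.53333 m/s × 0.281032 m² × 1 s = 1.27401 m³
1.27401 m³ ÷ (0.000946353 m³/qt) = 1346.23 qt

1346 qt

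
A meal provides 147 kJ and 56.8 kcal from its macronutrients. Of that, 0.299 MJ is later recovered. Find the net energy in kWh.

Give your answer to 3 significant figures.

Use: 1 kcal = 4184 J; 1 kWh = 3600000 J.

0.0238 kWh

147 kJ × 1000 = 147000 J
56.8 kcal × 4184 = 237651 J
0.299 MJ × 1000000 = 299000 J
Sum: 147000 + 237651 − 299000 = 85651 J
In kWh: 85651 / 3600000 = 0.0237919 kWh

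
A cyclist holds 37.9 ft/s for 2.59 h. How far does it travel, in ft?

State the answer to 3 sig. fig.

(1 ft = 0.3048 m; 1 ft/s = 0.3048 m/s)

3.53×10⁵ ft

37.9 ft/s × 0.3048 → 11.5519 m/s
2.59 h × 3600 → 9324 s
d = v × t = 11.5519 m/s × 9324 s = 107710 m
107710 m ÷ (0.3048 m/ft) = 353379 ft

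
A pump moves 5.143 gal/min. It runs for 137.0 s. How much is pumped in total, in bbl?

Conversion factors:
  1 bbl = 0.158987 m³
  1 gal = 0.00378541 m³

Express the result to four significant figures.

0.2796 bbl

5.143 gal/min → 3.24473×10⁻⁴ m³/s
V = Q × t = 3.24473×10⁻⁴ × 137 = 0.0444528 m³
In bbl: 0.0444528 / 0.158987 = 0.2796 bbl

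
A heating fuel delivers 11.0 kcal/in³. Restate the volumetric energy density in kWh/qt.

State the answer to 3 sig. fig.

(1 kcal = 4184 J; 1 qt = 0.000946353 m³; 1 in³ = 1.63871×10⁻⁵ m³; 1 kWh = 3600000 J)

0.738 kWh/qt

11.0 kcal/in³ × 4184 J/kcal ÷ 1.63871×10⁻⁵ m³/in³ = 2.80855×10⁹ J/m³
2.80855×10⁹ J/m³ ÷ 3600000 J/kWh × 0.000946353 m³/qt = 0.7383 kWh/qt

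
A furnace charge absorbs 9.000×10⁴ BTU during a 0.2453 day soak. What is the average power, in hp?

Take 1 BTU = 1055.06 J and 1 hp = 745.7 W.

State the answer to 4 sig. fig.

6.008 hp

9.000×10⁴ BTU × 1055.06 → 9.49554×10⁷ J
0.2453 day × 86400 → 21193.9 s
P = E / t = 9.49554×10⁷ J / 21193.9 s = 4480.32 W
4480.32 W ÷ (745.7 W/hp) = 6.00821 hp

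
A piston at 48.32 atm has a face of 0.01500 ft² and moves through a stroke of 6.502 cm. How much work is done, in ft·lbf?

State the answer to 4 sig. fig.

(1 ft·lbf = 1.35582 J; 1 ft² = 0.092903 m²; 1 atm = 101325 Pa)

48.32 atm → 4.89602×10⁶ Pa
0.01500 ft² → 0.00139354 m²
F = P × A = 4.89602×10⁶ × 0.00139354 = 6822.8 N
6.502 cm → 0.06502 m
W = F × d = 6822.8 × 0.06502 = 443.618 J
In ft·lbf: 443.618 / 1.35582 = 327.195 ft·lbf

327.2 ft·lbf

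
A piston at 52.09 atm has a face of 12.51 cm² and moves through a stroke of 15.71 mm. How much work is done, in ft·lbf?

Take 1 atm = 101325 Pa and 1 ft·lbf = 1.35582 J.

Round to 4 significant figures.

76.51 ft·lbf

52.09 atm → 5.27802×10⁶ Pa
12.51 cm² → 0.001251 m²
F = P × A = 5.27802×10⁶ × 0.001251 = 6602.8 N
15.71 mm → 0.01571 m
W = F × d = 6602.8 × 0.01571 = 103.73 J
In ft·lbf: 103.73 / 1.35582 = 76.5072 ft·lbf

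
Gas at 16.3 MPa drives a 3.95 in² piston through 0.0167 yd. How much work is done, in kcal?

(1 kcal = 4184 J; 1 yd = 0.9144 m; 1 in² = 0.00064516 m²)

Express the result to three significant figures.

0.152 kcal

16.3 MPa → 1.63×10⁷ Pa
3.95 in² → 0.00254838 m²
F = P × A = 1.63×10⁷ × 0.00254838 = 41538.6 N
0.0167 yd → 0.0152705 m
W = F × d = 41538.6 × 0.0152705 = 634.315 J
In kcal: 634.315 / 4184 = 0.151605 kcal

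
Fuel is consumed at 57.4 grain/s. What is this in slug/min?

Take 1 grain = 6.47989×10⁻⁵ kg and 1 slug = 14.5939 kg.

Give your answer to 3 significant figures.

0.0153 slug/min

57.4 grain/s × 6.47989×10⁻⁵ kg/grain = 0.00371946 kg/s
0.00371946 kg/s ÷ 14.5939 kg/slug × 60 s/min = 0.0152918 slug/min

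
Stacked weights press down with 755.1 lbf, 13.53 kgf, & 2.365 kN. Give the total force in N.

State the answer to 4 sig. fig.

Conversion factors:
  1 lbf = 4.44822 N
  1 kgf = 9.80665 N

755.1 lbf × 4.44822 = 3358.85 N
13.53 kgf × 9.80665 = 132.684 N
2.365 kN × 1000 = 2365 N
Sum: 3358.85 + 132.684 + 2365 = 5856.53 N

5857 N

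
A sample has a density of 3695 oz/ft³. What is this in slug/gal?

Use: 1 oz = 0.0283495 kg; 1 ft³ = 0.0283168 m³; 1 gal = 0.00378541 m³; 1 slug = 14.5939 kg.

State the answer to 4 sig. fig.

0.9595 slug/gal

3695 oz/ft³ × 0.0283495 kg/oz ÷ 0.0283168 m³/ft³ = 3699.27 kg/m³
3699.27 kg/m³ ÷ 14.5939 kg/slug × 0.00378541 m³/gal = 0.959528 slug/gal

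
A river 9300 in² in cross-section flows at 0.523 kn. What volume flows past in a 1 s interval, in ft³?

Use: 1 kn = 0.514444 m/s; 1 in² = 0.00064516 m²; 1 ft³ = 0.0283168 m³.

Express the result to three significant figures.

0.523 kn × 0.514444 → 0.269054 m/s
9300 in² × 0.00064516 → 5.99999 m²
V = v × A × t = 0.269054 m/s × 5.99999 m² × 1 s = 1.61432 m³
1.61432 m³ ÷ (0.0283168 m³/ft³) = 57.0093 ft³

57.0 ft³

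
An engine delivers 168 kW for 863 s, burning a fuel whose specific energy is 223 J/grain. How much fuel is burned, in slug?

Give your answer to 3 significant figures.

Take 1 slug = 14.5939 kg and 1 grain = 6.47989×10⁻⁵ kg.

168 kW → 168000 W
E = P × t = 168000 × 863 = 1.44984×10⁸ J
223 J/grain → 3.44142×10⁶ J/kg
m = E / e_s = 1.44984×10⁸ / 3.44142×10⁶ = 42.1291 kg
In slug: 42.1291 / 14.5939 = 2.88676 slug

2.89 slug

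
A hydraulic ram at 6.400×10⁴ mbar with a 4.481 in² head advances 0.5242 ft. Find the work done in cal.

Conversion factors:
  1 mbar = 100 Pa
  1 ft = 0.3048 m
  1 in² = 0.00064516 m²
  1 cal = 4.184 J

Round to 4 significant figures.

706.5 cal

6.400×10⁴ mbar → 6.4×10⁶ Pa
4.481 in² → 0.00289096 m²
F = P × A = 6.4×10⁶ × 0.00289096 = 18502.1 N
0.5242 ft → 0.159776 m
W = F × d = 18502.1 × 0.159776 = 2956.19 J
In cal: 2956.19 / 4.184 = 706.546 cal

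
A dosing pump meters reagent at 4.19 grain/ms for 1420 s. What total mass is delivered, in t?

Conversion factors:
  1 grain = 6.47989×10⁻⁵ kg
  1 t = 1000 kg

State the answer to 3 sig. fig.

0.386 t

4.19 grain/ms → 0.271507 kg/s
m = ṁ × t = 0.271507 × 1420 = 385.54 kg
In t: 385.54 / 1000 = 0.38554 t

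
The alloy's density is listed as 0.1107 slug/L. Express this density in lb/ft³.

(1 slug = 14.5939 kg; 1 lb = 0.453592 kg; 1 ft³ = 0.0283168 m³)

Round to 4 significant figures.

100.9 lb/ft³

0.1107 slug/L × 14.5939 kg/slug ÷ 0.001 m³/L = 1615.54 kg/m³
1615.54 kg/m³ ÷ 0.453592 kg/lb × 0.0283168 m³/ft³ = 100.855 lb/ft³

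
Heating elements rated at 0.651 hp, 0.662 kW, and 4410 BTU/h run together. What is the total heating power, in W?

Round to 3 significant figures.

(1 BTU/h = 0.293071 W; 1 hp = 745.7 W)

2440 W

0.651 hp × 745.7 → 485.451 W
0.662 kW × 1000 → 662 W
4410 BTU/h × 0.293071 → 1292.44 W
Total: 485.451 + 662 + 1292.44 = 2439.89 W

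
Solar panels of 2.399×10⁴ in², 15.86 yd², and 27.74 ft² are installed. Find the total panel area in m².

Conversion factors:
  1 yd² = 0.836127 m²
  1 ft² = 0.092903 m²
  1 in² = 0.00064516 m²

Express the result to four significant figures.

2.399×10⁴ in² × 0.00064516 = 15.4774 m²
15.86 yd² × 0.836127 = 13.261 m²
27.74 ft² × 0.092903 = 2.57713 m²
Combined: 15.4774 + 13.261 + 2.57713 = 31.3155 m²

31.32 m²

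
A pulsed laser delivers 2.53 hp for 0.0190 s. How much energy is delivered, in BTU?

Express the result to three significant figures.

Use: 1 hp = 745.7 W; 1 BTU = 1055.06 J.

0.0340 BTU

2.53 hp × 745.7 → 1886.62 W
E = P × t = 1886.62 W × 0.019 s = 35.8458 J
35.8458 J ÷ (1055.06 J/BTU) = 0.0339751 BTU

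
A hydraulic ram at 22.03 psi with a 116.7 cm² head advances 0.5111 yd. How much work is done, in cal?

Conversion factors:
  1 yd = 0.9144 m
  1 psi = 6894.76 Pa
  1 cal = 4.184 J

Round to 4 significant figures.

22.03 psi → 151892 Pa
116.7 cm² → 0.01167 m²
F = P × A = 151892 × 0.01167 = 1772.58 N
0.5111 yd → 0.46735 m
W = F × d = 1772.58 × 0.46735 = 828.415 J
In cal: 828.415 / 4.184 = 197.996 cal

198.0 cal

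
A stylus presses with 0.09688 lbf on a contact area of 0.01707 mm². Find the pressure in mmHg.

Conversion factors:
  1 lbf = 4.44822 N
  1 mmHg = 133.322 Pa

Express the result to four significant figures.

1.894×10⁵ mmHg

0.09688 lbf × 4.44822 → 0.430944 N
0.01707 mm² × 10⁻⁶ → 1.707×10⁻⁸ m²
P = F / A = 0.430944 N / 1.707×10⁻⁸ m² = 2.52457×10⁷ Pa
2.52457×10⁷ Pa ÷ (133.322 Pa/mmHg) = 189359 mmHg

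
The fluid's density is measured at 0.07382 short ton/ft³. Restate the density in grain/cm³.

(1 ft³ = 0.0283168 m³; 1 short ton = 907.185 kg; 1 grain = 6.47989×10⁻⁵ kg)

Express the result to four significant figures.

36.50 grain/cm³

0.07382 short ton/ft³ × 907.185 kg/short ton ÷ 0.0283168 m³/ft³ = 2364.97 kg/m³
2364.97 kg/m³ ÷ 6.47989×10⁻⁵ kg/grain × 10⁻⁶ m³/cm³ = 36.4971 grain/cm³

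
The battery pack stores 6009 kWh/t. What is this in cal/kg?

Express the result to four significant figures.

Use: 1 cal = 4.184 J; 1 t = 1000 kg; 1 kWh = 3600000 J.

5.170×10⁶ cal/kg

6009 kWh/t × 3600000 J/kWh ÷ 1000 kg/t = 2.16324×10⁷ J/kg
2.16324×10⁷ J/kg ÷ 4.184 J/cal = 5.17027×10⁶ cal/kg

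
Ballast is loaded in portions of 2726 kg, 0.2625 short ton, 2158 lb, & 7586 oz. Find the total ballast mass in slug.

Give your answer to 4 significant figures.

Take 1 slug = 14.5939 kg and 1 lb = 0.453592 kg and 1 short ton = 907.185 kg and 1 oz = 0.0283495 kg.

284.9 slug

2726 kg (already kg)
0.2625 short ton × 907.185 = 238.136 kg
2158 lb × 0.453592 = 978.852 kg
7586 oz × 0.0283495 = 215.059 kg
Combined: 2726 + 238.136 + 978.852 + 215.059 = 4158.05 kg
In slug: 4158.05 / 14.5939 = 284.917 slug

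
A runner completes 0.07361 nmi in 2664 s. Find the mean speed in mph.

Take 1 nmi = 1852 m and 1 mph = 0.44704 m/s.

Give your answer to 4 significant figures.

0.07361 nmi × 1852 = 136.326 m
v = d / t = 136.326 m / 2664 s = 0.0511734 m/s
0.0511734 m/s ÷ (0.44704 m/s/mph) = 0.114472 mph

0.1145 mph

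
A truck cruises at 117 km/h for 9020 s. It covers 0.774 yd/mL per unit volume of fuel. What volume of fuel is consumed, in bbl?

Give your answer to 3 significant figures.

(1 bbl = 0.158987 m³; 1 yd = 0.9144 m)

117 km/h → 32.5 m/s
d = v × t = 32.5 × 9020 = 293150 m
0.774 yd/mL → 707746 m/m³
V = d / (distance per unit fuel) = 293150 / 707746 = 0.414202 m³
In bbl: 0.414202 / 0.158987 = 2.60526 bbl

2.61 bbl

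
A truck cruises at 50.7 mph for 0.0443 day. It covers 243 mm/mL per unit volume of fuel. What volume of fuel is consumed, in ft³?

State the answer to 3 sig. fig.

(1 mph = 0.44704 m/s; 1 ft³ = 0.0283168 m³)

50.7 mph → 22.6649 m/s
0.0443 day → 3827.52 s
d = v × t = 22.6649 × 3827.52 = 86750.4 m
243 mm/mL → 243000 m/m³
V = d / (distance per unit fuel) = 86750.4 / 243000 = 0.356998 m³
In ft³: 0.356998 / 0.0283168 = 12.6073 ft³

12.6 ft³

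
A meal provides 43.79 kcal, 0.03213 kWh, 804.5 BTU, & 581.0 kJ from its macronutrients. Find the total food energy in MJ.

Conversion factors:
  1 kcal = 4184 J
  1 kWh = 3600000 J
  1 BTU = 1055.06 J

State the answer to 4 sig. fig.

1.729 MJ

43.79 kcal × 4184 = 183217 J
0.03213 kWh × 3600000 = 115668 J
804.5 BTU × 1055.06 = 848796 J
581.0 kJ × 1000 = 581000 J
Combined: 183217 + 115668 + 848796 + 581000 = 1.72868×10⁶ J
In MJ: 1.72868×10⁶ / 1000000 = 1.72868 MJ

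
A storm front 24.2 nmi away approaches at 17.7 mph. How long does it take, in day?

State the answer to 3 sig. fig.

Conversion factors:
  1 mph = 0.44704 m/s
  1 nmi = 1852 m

24.2 nmi × 1852 → 44818.4 m
17.7 mph × 0.44704 → 7.91261 m/s
t = d / v = 44818.4 m / 7.91261 m/s = 5664.17 s
5664.17 s ÷ (86400 s/day) = 0.0655575 day

0.0656 day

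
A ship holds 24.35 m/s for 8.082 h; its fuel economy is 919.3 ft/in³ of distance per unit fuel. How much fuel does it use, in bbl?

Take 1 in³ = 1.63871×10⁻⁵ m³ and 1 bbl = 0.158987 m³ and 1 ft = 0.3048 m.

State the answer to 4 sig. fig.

8.082 h → 29095.2 s
d = v × t = 24.35 × 29095.2 = 708468 m
919.3 ft/in³ → 1.7099×10⁷ m/m³
V = d / (distance per unit fuel) = 708468 / 1.7099×10⁷ = 0.0414333 m³
In bbl: 0.0414333 / 0.158987 = 0.260608 bbl

0.2606 bbl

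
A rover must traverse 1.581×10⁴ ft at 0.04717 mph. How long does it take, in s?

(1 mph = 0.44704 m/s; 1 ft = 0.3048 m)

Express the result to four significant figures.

2.285×10⁵ s

1.581×10⁴ ft × 0.3048 → 4818.89 m
0.04717 mph × 0.44704 → 0.0210869 m/s
t = d / v = 4818.89 m / 0.0210869 m/s = 228525 s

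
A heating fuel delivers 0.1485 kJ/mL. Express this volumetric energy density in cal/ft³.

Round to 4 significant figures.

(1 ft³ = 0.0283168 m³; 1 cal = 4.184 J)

1.005×10⁶ cal/ft³

0.1485 kJ/mL × 1000 J/kJ ÷ 10⁻⁶ m³/mL = 1.485×10⁸ J/m³
1.485×10⁸ J/m³ ÷ 4.184 J/cal × 0.0283168 m³/ft³ = 1.00503×10⁶ cal/ft³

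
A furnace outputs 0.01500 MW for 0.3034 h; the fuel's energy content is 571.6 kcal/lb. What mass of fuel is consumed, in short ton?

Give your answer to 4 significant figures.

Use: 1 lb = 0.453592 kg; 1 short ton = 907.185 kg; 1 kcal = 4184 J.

0.01500 MW → 15000 W
0.3034 h → 1092.24 s
E = P × t = 15000 × 1092.24 = 1.63836×10⁷ J
571.6 kcal/lb → 5.27252×10⁶ J/kg
m = E / e_s = 1.63836×10⁷ / 5.27252×10⁶ = 3.10736 kg
In short ton: 3.10736 / 907.185 = 0.00342528 short ton

0.003425 short ton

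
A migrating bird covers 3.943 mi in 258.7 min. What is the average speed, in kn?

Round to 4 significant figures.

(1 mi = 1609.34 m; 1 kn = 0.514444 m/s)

0.7947 kn

3.943 mi × 1609.34 = 6345.63 m
258.7 min × 60 = 15522 s
v = d / t = 6345.63 m / 15522 s = 0.408815 m/s
0.408815 m/s ÷ (0.514444 m/s/kn) = 0.794673 kn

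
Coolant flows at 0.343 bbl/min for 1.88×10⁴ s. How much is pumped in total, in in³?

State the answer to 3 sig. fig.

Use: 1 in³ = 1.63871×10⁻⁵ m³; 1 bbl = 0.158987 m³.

1.04×10⁶ in³

0.343 bbl/min → 9.08876×10⁻⁴ m³/s
V = Q × t = 9.08876×10⁻⁴ × 18800 = 17.0869 m³
In in³: 17.0869 / 1.63871×10⁻⁵ = 1.0427×10⁶ in³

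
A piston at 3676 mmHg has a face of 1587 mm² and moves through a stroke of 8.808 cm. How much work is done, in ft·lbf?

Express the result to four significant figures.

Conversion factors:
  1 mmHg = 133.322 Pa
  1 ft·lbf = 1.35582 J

3676 mmHg → 490092 Pa
1587 mm² → 0.001587 m²
F = P × A = 490092 × 0.001587 = 777.776 N
8.808 cm → 0.08808 m
W = F × d = 777.776 × 0.08808 = 68.5065 J
In ft·lbf: 68.5065 / 1.35582 = 50.5277 ft·lbf

50.53 ft·lbf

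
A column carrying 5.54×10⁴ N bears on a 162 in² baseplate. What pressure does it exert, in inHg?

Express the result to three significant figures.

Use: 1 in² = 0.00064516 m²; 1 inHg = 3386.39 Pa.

157 inHg

162 in² × 0.00064516 → 0.104516 m²
P = F / A = 55400 N / 0.104516 m² = 530062 Pa
530062 Pa ÷ (3386.39 Pa/inHg) = 156.527 inHg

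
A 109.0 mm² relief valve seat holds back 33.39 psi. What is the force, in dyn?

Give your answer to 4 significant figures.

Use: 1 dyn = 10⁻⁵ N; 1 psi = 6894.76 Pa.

2.509×10⁶ dyn

33.39 psi × 6894.76 → 230216 Pa
109.0 mm² × 10⁻⁶ → 1.09×10⁻⁴ m²
F = P × A = 230216 Pa × 1.09×10⁻⁴ m² = 25.0935 N
25.0935 N ÷ (10⁻⁵ N/dyn) = 2.50935×10⁶ dyn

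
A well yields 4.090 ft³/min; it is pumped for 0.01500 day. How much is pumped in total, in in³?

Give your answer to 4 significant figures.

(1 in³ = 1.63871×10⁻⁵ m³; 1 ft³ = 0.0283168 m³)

1.527×10⁵ in³

4.090 ft³/min → 0.00193026 m³/s
0.01500 day → 1296 s
V = Q × t = 0.00193026 × 1296 = 2.50162 m³
In in³: 2.50162 / 1.63871×10⁻⁵ = 152658 in³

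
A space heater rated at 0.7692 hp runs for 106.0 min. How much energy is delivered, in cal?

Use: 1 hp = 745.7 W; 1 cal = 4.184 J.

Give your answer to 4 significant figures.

8.719×10⁵ cal

0.7692 hp × 745.7 → 573.592 W
106.0 min × 60 → 6360 s
E = P × t = 573.592 W × 6360 s = 3.64805×10⁶ J
3.64805×10⁶ J ÷ (4.184 J/cal) = 871905 cal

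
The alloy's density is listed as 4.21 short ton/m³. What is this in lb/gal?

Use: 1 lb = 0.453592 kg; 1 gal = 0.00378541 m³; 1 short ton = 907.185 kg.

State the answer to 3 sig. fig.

4.21 short ton/m³ × 907.185 kg/short ton = 3819.25 kg/m³
3819.25 kg/m³ ÷ 0.453592 kg/lb × 0.00378541 m³/gal = 31.8732 lb/gal

31.9 lb/gal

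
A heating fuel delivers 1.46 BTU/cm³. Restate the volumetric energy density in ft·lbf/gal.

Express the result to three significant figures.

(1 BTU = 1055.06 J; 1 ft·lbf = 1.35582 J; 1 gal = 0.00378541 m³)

4.30×10⁶ ft·lbf/gal

1.46 BTU/cm³ × 1055.06 J/BTU ÷ 10⁻⁶ m³/cm³ = 1.54039×10⁹ J/m³
1.54039×10⁹ J/m³ ÷ 1.35582 J/ft·lbf × 0.00378541 m³/gal = 4.30072×10⁶ ft·lbf/gal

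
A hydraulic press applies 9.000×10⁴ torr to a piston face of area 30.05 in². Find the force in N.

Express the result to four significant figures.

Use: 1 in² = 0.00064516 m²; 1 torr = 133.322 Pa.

2.326×10⁵ N

9.000×10⁴ torr × 133.322 = 1.1999×10⁷ Pa
30.05 in² × 0.00064516 = 0.0193871 m²
F = P × A = 1.1999×10⁷ Pa × 0.0193871 m² = 232626 N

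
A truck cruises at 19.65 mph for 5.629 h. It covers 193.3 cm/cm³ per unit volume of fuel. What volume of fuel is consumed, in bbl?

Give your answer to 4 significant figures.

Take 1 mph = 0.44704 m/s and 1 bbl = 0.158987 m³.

0.5792 bbl

19.65 mph → 8.78434 m/s
5.629 h → 20264.4 s
d = v × t = 8.78434 × 20264.4 = 178009 m
193.3 cm/cm³ → 1.933×10⁶ m/m³
V = d / (distance per unit fuel) = 178009 / 1.933×10⁶ = 0.0920895 m³
In bbl: 0.0920895 / 0.158987 = 0.579227 bbl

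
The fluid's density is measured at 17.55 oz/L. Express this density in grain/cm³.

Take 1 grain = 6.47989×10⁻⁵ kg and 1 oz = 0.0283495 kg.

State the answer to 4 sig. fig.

7.678 grain/cm³

17.55 oz/L × 0.0283495 kg/oz ÷ 0.001 m³/L = 497.534 kg/m³
497.534 kg/m³ ÷ 6.47989×10⁻⁵ kg/grain × 10⁻⁶ m³/cm³ = 7.67812 grain/cm³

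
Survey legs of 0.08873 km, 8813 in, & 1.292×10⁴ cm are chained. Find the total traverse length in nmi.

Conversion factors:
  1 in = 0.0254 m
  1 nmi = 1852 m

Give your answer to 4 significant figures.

0.2385 nmi

0.08873 km × 1000 = 88.73 m
8813 in × 0.0254 = 223.85 m
1.292×10⁴ cm × 0.01 = 129.2 m
Total: 88.73 + 223.85 + 129.2 = 441.78 m
In nmi: 441.78 / 1852 = 0.238542 nmi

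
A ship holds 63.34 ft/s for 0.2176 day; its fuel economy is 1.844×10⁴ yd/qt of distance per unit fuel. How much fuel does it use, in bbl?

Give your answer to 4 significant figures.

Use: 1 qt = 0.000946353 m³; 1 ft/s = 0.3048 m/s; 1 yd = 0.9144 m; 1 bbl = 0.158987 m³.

63.34 ft/s → 19.306 m/s
0.2176 day → 18800.6 s
d = v × t = 19.306 × 18800.6 = 362964 m
1.844×10⁴ yd/qt → 1.78174×10⁷ m/m³
V = d / (distance per unit fuel) = 362964 / 1.78174×10⁷ = 0.0203713 m³
In bbl: 0.0203713 / 0.158987 = 0.128132 bbl

0.1281 bbl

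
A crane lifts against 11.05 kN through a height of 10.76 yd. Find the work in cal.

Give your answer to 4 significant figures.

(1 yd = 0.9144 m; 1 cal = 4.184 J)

11.05 kN × 1000 = 11050 N
10.76 yd × 0.9144 = 9.83894 m
W = F × d = 11050 N × 9.83894 m = 108720 J
108720 J ÷ (4.184 J/cal) = 25984.7 cal

2.598×10⁴ cal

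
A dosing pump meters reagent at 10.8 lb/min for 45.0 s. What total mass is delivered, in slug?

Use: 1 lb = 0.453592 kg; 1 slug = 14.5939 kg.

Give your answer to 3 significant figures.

0.252 slug

10.8 lb/min → 0.0816466 kg/s
m = ṁ × t = 0.0816466 × 45 = 3.6741 kg
In slug: 3.6741 / 14.5939 = 0.251756 slug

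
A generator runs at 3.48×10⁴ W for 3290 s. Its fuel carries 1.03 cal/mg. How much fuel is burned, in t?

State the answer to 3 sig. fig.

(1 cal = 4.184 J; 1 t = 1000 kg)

0.0266 t

E = P × t = 34800 × 3290 = 1.14492×10⁸ J
1.03 cal/mg → 4.30952×10⁶ J/kg
m = E / e_s = 1.14492×10⁸ / 4.30952×10⁶ = 26.5672 kg
In t: 26.5672 / 1000 = 0.0265672 t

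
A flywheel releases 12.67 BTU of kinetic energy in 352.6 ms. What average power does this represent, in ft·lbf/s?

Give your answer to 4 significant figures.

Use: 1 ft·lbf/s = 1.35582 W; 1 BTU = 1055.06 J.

2.796×10⁴ ft·lbf/s

12.67 BTU × 1055.06 = 13367.6 J
352.6 ms × 0.001 = 0.3526 s
P = E / t = 13367.6 J / 0.3526 s = 37911.5 W
37911.5 W ÷ (1.35582 W/ft·lbf/s) = 27962 ft·lbf/s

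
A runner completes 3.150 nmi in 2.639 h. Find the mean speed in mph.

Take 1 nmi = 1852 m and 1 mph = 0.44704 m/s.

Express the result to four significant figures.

1.374 mph

3.150 nmi × 1852 = 5833.8 m
2.639 h × 3600 = 9500.4 s
v = d / t = 5833.8 m / 9500.4 s = 0.614058 m/s
0.614058 m/s ÷ (0.44704 m/s/mph) = 1.37361 mph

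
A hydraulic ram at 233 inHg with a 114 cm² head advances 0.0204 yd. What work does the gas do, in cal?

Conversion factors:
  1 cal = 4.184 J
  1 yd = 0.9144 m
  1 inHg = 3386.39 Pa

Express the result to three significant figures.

233 inHg → 789029 Pa
114 cm² → 0.0114 m²
F = P × A = 789029 × 0.0114 = 8994.93 N
0.0204 yd → 0.0186538 m
W = F × d = 8994.93 × 0.0186538 = 167.79 J
In cal: 167.79 / 4.184 = 40.1028 cal

40.1 cal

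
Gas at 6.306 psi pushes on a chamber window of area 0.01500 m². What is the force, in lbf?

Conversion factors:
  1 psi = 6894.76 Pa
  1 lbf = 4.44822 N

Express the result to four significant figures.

6.306 psi × 6894.76 = 43478.4 Pa
F = P × A = 43478.4 Pa × 0.015 m² = 652.176 N
652.176 N ÷ (4.44822 N/lbf) = 146.615 lbf

146.6 lbf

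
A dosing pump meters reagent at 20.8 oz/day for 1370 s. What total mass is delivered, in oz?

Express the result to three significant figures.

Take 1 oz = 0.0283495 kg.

0.330 oz

20.8 oz/day → 6.82488×10⁻⁶ kg/s
m = ṁ × t = 6.82488×10⁻⁶ × 1370 = 0.00935009 kg
In oz: 0.00935009 / 0.0283495 = 0.329815 oz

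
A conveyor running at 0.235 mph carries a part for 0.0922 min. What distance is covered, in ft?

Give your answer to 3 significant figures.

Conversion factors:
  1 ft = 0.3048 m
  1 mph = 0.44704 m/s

1.91 ft

0.235 mph × 0.44704 → 0.105054 m/s
0.0922 min × 60 → 5.532 s
d = v × t = 0.105054 m/s × 5.532 s = 0.581159 m
0.581159 m ÷ (0.3048 m/ft) = 1.90669 ft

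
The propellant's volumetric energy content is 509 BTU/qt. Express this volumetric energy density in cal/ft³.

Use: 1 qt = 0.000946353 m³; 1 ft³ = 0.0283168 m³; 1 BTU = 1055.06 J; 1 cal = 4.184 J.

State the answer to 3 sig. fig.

3.84×10⁶ cal/ft³

509 BTU/qt × 1055.06 J/BTU ÷ 0.000946353 m³/qt = 5.67469×10⁸ J/m³
5.67469×10⁸ J/m³ ÷ 4.184 J/cal × 0.0283168 m³/ft³ = 3.84056×10⁶ cal/ft³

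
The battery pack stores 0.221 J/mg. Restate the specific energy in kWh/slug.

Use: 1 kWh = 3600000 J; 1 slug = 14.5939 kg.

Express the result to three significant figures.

0.221 J/mg ÷ 10⁻⁶ kg/mg = 221000 J/kg
221000 J/kg ÷ 3600000 J/kWh × 14.5939 kg/slug = 0.895903 kWh/slug

0.896 kWh/slug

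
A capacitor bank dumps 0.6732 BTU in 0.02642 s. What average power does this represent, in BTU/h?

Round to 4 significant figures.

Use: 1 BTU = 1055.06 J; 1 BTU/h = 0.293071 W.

9.173×10⁴ BTU/h

0.6732 BTU × 1055.06 = 710.266 J
P = E / t = 710.266 J / 0.02642 s = 26883.6 W
26883.6 W ÷ (0.293071 W/BTU/h) = 91730.7 BTU/h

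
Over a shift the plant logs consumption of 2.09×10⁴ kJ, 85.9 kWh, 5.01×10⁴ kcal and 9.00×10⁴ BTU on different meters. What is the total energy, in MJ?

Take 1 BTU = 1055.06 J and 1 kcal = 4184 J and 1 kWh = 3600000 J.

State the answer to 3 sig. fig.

2.09×10⁴ kJ × 1000 → 2.09×10⁷ J
85.9 kWh × 3600000 → 3.0924×10⁸ J
5.01×10⁴ kcal × 4184 → 2.09618×10⁸ J
9.00×10⁴ BTU × 1055.06 → 9.49554×10⁷ J
Sum: 2.09×10⁷ + 3.0924×10⁸ + 2.09618×10⁸ + 9.49554×10⁷ = 6.34713×10⁸ J
In MJ: 6.34713×10⁸ / 1000000 = 634.713 MJ

635 MJ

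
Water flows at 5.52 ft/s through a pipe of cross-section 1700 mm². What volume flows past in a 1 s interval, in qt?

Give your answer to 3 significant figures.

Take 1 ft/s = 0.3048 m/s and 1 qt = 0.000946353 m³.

5.52 ft/s × 0.3048 = 1.6825 m/s
1700 mm² × 10⁻⁶ = 0.0017 m²
V = v × A × t = 1.6825 m/s × 0.0017 m² × 1 s = 0.00286025 m³
0.00286025 m³ ÷ (0.000946353 m³/qt) = 3.02239 qt

3.02 qt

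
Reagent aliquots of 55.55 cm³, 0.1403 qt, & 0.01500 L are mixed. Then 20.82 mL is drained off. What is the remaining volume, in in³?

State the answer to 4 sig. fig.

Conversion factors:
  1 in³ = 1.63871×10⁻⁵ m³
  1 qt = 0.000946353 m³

55.55 cm³ × 10⁻⁶ → 5.555×10⁻⁵ m³
0.1403 qt × 0.000946353 → 1.32773×10⁻⁴ m³
0.01500 L × 0.001 → 1.5×10⁻⁵ m³
20.82 mL × 10⁻⁶ → 2.082×10⁻⁵ m³
Result: 5.555×10⁻⁵ + 1.32773×10⁻⁴ + 1.5×10⁻⁵ − 2.082×10⁻⁵ = 1.82503×10⁻⁴ m³
In in³: 1.82503×10⁻⁴ / 1.63871×10⁻⁵ = 11.137 in³

11.14 in³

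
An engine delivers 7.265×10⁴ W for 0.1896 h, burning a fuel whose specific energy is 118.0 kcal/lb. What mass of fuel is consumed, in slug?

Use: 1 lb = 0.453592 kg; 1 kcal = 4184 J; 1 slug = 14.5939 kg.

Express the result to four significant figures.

0.1896 h → 682.56 s
E = P × t = 72650 × 682.56 = 4.9588×10⁷ J
118.0 kcal/lb → 1.08845×10⁶ J/kg
m = E / e_s = 4.9588×10⁷ / 1.08845×10⁶ = 45.5584 kg
In slug: 45.5584 / 14.5939 = 3.12174 slug

3.122 slug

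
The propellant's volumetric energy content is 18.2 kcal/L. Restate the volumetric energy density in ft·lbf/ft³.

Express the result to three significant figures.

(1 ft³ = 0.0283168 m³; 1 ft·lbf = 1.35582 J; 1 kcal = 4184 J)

1.59×10⁶ ft·lbf/ft³

18.2 kcal/L × 4184 J/kcal ÷ 0.001 m³/L = 7.61488×10⁷ J/m³
7.61488×10⁷ J/m³ ÷ 1.35582 J/ft·lbf × 0.0283168 m³/ft³ = 1.5904×10⁶ ft·lbf/ft³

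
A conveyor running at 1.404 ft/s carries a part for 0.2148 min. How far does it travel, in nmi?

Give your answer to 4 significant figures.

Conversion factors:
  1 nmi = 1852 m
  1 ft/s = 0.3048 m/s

1.404 ft/s × 0.3048 = 0.427939 m/s
0.2148 min × 60 = 12.888 s
d = v × t = 0.427939 m/s × 12.888 s = 5.51528 m
5.51528 m ÷ (1852 m/nmi) = 0.00297801 nmi

0.002978 nmi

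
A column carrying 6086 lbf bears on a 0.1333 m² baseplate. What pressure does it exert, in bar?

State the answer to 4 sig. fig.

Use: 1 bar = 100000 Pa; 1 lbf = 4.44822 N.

6086 lbf × 4.44822 = 27071.9 N
P = F / A = 27071.9 N / 0.1333 m² = 203090 Pa
203090 Pa ÷ (100000 Pa/bar) = 2.0309 bar

2.031 bar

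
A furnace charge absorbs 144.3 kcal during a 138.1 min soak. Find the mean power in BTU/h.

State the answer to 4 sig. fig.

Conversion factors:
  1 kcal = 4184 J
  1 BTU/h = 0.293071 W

248.6 BTU/h

144.3 kcal × 4184 = 603751 J
138.1 min × 60 = 8286 s
P = E / t = 603751 J / 8286 s = 72.864 W
72.864 W ÷ (0.293071 W/BTU/h) = 248.622 BTU/h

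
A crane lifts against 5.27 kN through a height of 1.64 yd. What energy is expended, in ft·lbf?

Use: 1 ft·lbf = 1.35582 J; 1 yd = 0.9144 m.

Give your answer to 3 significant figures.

5830 ft·lbf

5.27 kN × 1000 → 5270 N
1.64 yd × 0.9144 → 1.49962 m
W = F × d = 5270 N × 1.49962 m = 7903 J
7903 J ÷ (1.35582 J/ft·lbf) = 5828.94 ft·lbf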